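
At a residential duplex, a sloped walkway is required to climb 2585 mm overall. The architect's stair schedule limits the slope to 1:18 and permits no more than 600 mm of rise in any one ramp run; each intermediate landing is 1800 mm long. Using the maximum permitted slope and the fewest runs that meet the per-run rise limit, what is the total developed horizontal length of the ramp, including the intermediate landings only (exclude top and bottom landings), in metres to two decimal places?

At most 600 each: 2585/600 = 4.31, giving 5 ramp runs. That means 4 intermediate landings.
Horizontal run for 2585 mm of rise at 1:18 is 2585 × 18 = 46530 mm.
4 intermediate landings contribute 4 × 1800 = 7200 mm.
Developed length = 46530 + 7200 = 53730 mm.
= 53.73 m.

53.73 m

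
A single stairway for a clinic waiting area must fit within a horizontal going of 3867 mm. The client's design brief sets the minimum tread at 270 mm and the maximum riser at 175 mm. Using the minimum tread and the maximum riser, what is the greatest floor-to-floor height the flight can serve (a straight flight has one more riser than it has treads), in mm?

2625 mm

Treads that fit: ⌊3867 / 270⌋ = 14.
Risers = treads + 1 = 15.
Maximum height = 15 × 175 = 2625 mm.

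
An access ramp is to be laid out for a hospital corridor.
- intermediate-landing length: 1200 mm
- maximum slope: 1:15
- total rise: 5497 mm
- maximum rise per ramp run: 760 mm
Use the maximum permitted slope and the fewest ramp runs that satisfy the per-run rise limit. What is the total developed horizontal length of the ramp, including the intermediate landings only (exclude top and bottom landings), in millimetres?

90855 mm

5497 / 760 = 7.233 → round up to 8 ramp runs. That means 7 intermediate landings.
Horizontal run for 5497 mm of rise at 1:15 is 5497 × 15 = 82455 mm.
7 intermediate landings contribute 7 × 1200 = 8400 mm.
Developed length = 82455 + 8400 = 90855 mm.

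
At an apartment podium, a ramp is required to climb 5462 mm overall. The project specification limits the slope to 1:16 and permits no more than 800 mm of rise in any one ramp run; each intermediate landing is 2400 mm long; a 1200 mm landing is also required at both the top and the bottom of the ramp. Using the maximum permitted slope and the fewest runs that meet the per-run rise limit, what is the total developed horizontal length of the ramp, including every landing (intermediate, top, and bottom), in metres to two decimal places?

104.19 m

⌈5462/800⌉ = 7 ramp runs. That means 6 intermediate landings.
Horizontal run for 5462 mm of rise at 1:16 is 5462 × 16 = 87392 mm.
6 intermediate landings contribute 6 × 2400 = 14400 mm.
Top and bottom landings: 2 × 1200 = 2400 mm.
Total = 87392 + 14400 + 2400 = 104192 mm.
= 104.19 m.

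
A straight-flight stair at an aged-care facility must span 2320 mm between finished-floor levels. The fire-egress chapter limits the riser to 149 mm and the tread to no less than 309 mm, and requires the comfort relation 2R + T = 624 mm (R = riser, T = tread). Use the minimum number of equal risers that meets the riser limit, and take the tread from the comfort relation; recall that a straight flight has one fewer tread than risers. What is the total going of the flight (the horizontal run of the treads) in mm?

2320 / 149 = 15.570 → round up to 16 risers.
Each riser is 2320/16 = 145 mm (≤ 149 mm).
Tread T = 624 − 2 × 145 = 334 mm (≥ 309 mm).
Going = (16 − 1) × 334 = 5010 mm.

5010 mm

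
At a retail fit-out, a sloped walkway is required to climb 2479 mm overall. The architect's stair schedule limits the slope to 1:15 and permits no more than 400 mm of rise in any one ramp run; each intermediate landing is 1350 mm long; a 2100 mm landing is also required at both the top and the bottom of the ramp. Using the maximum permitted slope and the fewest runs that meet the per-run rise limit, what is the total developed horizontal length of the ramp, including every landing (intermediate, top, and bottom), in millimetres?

49485 mm

2479 / 400 = 6.20, so 7 ramp runs are needed. That means 6 intermediate landings.
Horizontal run for 2479 mm of rise at 1:15 is 2479 × 15 = 37185 mm.
6 intermediate landings contribute 6 × 1350 = 8100 mm.
Top and bottom landings: 2 × 2100 = 4200 mm.
Total = 37185 + 8100 + 4200 = 49485 mm.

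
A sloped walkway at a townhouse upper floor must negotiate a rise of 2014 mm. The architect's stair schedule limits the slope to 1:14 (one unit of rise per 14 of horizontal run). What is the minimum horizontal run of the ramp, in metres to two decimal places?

28.20 m

Run = rise × 14 = 2014 × 14 = 28196 mm.
28196 mm = 28.20 m.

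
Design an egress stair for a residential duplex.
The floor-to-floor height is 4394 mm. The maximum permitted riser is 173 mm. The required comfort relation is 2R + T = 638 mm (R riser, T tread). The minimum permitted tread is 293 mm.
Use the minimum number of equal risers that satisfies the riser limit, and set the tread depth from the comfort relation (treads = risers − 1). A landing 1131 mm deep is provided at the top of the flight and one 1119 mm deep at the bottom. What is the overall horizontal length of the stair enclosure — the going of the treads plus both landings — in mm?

4394 / 173 = 25.399 → round up to 26 risers.
R = 4394 ÷ 26 = 169 mm.
Tread T = 638 − 2 × 169 = 300 mm (≥ 293 mm).
26 risers give 25 treads; going = 25 × 300 = 7500 mm.
Add landings: 7500 + 1131 + 1119 = 9750 mm.

9750 mm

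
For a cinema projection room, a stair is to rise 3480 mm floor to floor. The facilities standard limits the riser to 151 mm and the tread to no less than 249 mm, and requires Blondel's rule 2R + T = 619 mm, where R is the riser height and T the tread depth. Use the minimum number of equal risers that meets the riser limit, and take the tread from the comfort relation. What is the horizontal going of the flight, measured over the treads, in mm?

3480 / 151 = 23.046 → round up to 24 risers.
Riser R = 3480 / 24 = 145 mm, within the 151 mm limit.
T = 619 − 2·145 = 329 mm, which satisfies the 249 mm minimum.
24 risers give 23 treads; going = 23 × 329 = 7567 mm.

7567 mm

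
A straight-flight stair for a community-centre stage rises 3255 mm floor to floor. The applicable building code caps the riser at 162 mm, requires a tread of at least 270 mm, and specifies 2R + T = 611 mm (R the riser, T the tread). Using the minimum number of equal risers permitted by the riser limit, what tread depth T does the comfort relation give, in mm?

301 mm

At most 162 each: 3255/162 = 20.09, giving 21 risers.
Riser R = 3255 / 21 = 155 mm, within the 162 mm limit.
From 2R + T = 611: T = 611 − 310 = 301 mm.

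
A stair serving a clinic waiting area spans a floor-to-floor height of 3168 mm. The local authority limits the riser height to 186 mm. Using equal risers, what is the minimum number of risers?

At most 186 each: 3168/186 = 17.03, giving 18 risers.

18 risers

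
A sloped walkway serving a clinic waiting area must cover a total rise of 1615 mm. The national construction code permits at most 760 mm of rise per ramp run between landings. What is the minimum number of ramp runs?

3 runs

⌈1615/760⌉ = 3 ramp runs.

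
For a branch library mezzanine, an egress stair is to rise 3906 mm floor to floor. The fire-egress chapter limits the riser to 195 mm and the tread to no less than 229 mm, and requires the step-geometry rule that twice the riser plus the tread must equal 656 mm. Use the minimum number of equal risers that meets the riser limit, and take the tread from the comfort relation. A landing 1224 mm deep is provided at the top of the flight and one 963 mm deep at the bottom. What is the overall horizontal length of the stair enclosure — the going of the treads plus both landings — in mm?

7867 mm

3906 / 195 = 20.031 → round up to 21 risers.
Each riser is 3906/21 = 186 mm (≤ 195 mm).
From 2R + T = 656: T = 656 − 372 = 284 mm.
Treads = 21 − 1 = 20; going = 20 × 284 = 5680 mm.
Enclosure = 5680 + 1224 + 963 = 7867 mm.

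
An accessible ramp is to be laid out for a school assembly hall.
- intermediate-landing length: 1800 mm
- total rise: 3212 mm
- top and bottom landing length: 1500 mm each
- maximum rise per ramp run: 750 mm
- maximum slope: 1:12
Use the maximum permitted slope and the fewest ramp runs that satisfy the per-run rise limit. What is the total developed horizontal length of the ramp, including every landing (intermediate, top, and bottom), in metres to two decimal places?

3212 / 750 = 4.28, so 5 ramp runs are needed. That means 4 intermediate landings.
Horizontal run for 3212 mm of rise at 1:12 is 3212 × 12 = 38544 mm.
4 intermediate landings contribute 4 × 1800 = 7200 mm.
Top and bottom landings: 2 × 1500 = 3000 mm.
Total = 38544 + 7200 + 3000 = 48744 mm.
= 48.74 m.

48.74 m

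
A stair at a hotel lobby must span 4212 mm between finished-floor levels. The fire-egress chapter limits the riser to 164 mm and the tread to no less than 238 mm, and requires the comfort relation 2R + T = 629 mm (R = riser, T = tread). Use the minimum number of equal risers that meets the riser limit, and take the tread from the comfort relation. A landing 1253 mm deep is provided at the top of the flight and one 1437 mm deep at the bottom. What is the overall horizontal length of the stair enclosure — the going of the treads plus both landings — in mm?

10315 mm

At most 164 each: 4212/164 = 25.68, giving 26 risers.
R = 4212 ÷ 26 = 162 mm.
T = 629 − 2·162 = 305 mm, which satisfies the 238 mm minimum.
Going = (26 − 1) × 305 = 7625 mm.
Enclosure = 7625 + 1253 + 1437 = 10315 mm.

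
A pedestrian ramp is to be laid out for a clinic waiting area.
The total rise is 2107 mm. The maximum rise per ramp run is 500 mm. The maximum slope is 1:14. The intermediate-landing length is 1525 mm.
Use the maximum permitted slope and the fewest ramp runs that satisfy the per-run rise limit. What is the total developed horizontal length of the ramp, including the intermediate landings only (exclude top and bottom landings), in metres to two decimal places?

35.60 m

2107 / 500 = 4.21, so 5 ramp runs are needed. That means 4 intermediate landings.
Ramp run (horizontal) at 1:14: 2107 × 14 = 29498 mm.
Intermediate landings: 4 × 1525 = 6100 mm.
Total developed length = 29498 + 6100 = 35598 mm.
= 35.60 m.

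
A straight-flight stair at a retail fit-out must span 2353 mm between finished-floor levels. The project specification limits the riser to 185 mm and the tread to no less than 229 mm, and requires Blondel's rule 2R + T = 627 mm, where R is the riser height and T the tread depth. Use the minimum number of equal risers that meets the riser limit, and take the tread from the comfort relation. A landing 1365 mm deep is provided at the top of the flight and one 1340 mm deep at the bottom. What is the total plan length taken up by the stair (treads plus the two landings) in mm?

5885 mm

At most 185 each: 2353/185 = 12.72, giving 13 risers.
R = 2353 ÷ 13 = 181 mm.
From 2R + T = 627: T = 627 − 362 = 265 mm.
Going = (13 − 1) × 265 = 3180 mm.
Enclosure = 3180 + 1365 + 1340 = 5885 mm.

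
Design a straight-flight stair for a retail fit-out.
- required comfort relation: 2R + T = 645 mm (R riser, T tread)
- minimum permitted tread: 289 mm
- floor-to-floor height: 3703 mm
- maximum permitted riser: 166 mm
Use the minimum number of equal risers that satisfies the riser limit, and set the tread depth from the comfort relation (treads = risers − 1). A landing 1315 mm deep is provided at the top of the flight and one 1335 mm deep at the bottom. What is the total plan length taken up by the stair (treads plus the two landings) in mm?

⌈3703/166⌉ = 23 risers.
Each riser is 3703/23 = 161 mm (≤ 166 mm).
T = 645 − 2·161 = 323 mm, which satisfies the 289 mm minimum.
23 risers give 22 treads; going = 22 × 323 = 7106 mm.
Add landings: 7106 + 1315 + 1335 = 9756 mm.

9756 mm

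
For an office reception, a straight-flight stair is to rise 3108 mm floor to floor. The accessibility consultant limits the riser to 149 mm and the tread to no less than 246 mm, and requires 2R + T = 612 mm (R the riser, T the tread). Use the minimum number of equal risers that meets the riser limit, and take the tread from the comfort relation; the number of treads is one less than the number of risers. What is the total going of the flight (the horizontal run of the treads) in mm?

3108 / 149 = 20.86, so 21 risers are needed.
Riser R = 3108 / 21 = 148 mm, within the 149 mm limit.
Tread T = 612 − 2 × 148 = 316 mm (≥ 246 mm).
Going = (21 − 1) × 316 = 6320 mm.

6320 mm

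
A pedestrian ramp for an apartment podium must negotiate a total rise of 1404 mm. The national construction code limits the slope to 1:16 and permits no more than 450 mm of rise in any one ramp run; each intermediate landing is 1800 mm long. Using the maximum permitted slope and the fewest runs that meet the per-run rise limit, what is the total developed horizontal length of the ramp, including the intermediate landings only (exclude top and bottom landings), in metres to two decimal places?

27.86 m

1404 / 450 = 3.12, so 4 ramp runs are needed. That means 3 intermediate landings.
Ramp run (horizontal) at 1:16: 1404 × 16 = 22464 mm.
Intermediate landings: 3 × 1800 = 5400 mm.
Developed length = 22464 + 5400 = 27864 mm.
= 27.86 m.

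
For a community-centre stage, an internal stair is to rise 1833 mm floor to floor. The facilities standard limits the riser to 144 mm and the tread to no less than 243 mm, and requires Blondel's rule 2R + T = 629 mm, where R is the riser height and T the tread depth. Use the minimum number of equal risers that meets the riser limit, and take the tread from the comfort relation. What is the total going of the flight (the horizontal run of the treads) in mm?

1833 / 144 = 12.73, so 13 risers are needed.
Riser R = 1833 / 13 = 141 mm, within the 144 mm limit.
Tread T = 629 − 2 × 141 = 347 mm (≥ 243 mm).
Treads = 13 − 1 = 12; going = 12 × 347 = 4164 mm.

4164 mm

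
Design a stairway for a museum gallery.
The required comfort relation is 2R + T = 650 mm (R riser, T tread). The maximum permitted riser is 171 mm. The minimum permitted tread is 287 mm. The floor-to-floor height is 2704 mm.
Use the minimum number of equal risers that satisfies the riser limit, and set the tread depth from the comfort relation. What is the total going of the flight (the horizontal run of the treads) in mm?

4680 mm

At most 171 each: 2704/171 = 15.81, giving 16 risers.
Riser R = 2704 / 16 = 169 mm, within the 171 mm limit.
Tread T = 650 − 2 × 169 = 312 mm (≥ 287 mm).
Going = (16 − 1) × 312 = 4680 mm.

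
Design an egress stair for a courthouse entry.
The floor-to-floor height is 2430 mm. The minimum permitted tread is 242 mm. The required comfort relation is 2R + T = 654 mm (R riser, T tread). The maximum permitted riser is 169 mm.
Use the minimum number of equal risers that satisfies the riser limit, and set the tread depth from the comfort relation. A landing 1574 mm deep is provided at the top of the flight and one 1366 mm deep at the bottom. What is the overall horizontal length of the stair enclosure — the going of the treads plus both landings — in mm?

7560 mm

At most 169 each: 2430/169 = 14.38, giving 15 risers.
Riser R = 2430 / 15 = 162 mm, within the 169 mm limit.
From 2R + T = 654: T = 654 − 324 = 330 mm.
Going = (15 − 1) × 330 = 4620 mm.
Enclosure = 4620 + 1574 + 1366 = 7560 mm.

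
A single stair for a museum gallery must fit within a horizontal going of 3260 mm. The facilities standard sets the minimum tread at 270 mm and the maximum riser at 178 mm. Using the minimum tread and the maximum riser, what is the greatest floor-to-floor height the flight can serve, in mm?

3260 / 270 = 12.07, so 12 treads fit.
Risers = treads + 1 = 13.
Maximum height = 13 × 178 = 2314 mm.

2314 mm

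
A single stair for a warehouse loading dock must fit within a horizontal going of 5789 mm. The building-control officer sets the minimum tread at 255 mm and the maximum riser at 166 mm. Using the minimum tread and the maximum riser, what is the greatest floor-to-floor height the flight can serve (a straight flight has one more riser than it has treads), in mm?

3818 mm

5789 / 255 = 22.70, so 22 treads fit.
Risers = treads + 1 = 23.
Maximum height = 23 × 166 = 3818 mm.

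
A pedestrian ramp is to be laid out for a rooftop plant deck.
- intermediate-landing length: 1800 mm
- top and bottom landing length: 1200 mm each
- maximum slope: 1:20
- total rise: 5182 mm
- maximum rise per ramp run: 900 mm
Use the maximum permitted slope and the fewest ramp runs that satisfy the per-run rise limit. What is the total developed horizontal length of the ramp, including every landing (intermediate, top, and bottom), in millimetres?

5182 / 900 = 5.758 → round up to 6 ramp runs. That means 5 intermediate landings.
Horizontal run for 5182 mm of rise at 1:20 is 5182 × 20 = 103640 mm.
Intermediate landings: 5 × 1800 = 9000 mm.
Top and bottom landings: 2 × 1200 = 2400 mm.
Total = 103640 + 9000 + 2400 = 115040 mm.

115040 mm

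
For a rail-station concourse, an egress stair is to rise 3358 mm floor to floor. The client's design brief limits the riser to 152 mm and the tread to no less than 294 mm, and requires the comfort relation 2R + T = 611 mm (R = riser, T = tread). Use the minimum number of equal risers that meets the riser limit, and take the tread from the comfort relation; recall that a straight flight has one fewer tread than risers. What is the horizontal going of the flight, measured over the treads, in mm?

3358 / 152 = 22.09, so 23 risers are needed.
Riser R = 3358 / 23 = 146 mm, within the 152 mm limit.
Tread T = 611 − 2 × 146 = 319 mm (≥ 294 mm).
Going = (23 − 1) × 319 = 7018 mm.

7018 mm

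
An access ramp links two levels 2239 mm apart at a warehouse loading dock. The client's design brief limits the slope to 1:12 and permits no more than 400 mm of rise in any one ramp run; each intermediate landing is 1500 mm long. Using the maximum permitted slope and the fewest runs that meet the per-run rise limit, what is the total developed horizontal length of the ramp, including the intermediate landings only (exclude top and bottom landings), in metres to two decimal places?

2239 / 400 = 5.598 → round up to 6 ramp runs. That means 5 intermediate landings.
Ramp run (horizontal) at 1:12: 2239 × 12 = 26868 mm.
Intermediate landings: 5 × 1500 = 7500 mm.
Developed length = 26868 + 7500 = 34368 mm.
= 34.37 m.

34.37 m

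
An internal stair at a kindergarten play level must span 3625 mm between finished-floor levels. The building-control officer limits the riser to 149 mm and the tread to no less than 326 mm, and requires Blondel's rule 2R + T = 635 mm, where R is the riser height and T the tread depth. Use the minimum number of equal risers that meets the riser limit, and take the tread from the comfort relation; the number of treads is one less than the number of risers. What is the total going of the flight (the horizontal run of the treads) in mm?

At most 149 each: 3625/149 = 24.33, giving 25 risers.
Each riser is 3625/25 = 145 mm (≤ 149 mm).
Tread T = 635 − 2 × 145 = 345 mm (≥ 326 mm).
25 risers give 24 treads; going = 24 × 345 = 8280 mm.

8280 mm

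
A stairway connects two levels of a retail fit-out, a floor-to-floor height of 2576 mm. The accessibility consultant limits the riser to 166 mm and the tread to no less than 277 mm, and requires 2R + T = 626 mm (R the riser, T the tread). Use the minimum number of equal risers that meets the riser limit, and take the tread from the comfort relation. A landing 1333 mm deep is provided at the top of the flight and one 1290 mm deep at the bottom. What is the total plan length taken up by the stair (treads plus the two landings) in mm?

7183 mm

2576 / 166 = 15.518 → round up to 16 risers.
Each riser is 2576/16 = 161 mm (≤ 166 mm).
T = 626 − 2·161 = 304 mm, which satisfies the 277 mm minimum.
16 risers give 15 treads; going = 15 × 304 = 4560 mm.
Enclosure = 4560 + 1333 + 1290 = 7183 mm.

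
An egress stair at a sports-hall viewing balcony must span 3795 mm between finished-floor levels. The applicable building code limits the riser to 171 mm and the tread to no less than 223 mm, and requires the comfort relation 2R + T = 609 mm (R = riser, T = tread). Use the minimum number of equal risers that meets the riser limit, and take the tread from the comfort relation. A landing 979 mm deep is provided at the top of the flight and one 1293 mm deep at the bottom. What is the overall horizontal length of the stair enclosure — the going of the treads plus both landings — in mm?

8410 mm

3795 / 171 = 22.19, so 23 risers are needed.
Riser R = 3795 / 23 = 165 mm, within the 171 mm limit.
From 2R + T = 609: T = 609 − 330 = 279 mm.
Going = (23 − 1) × 279 = 6138 mm.
Add landings: 6138 + 979 + 1293 = 8410 mm.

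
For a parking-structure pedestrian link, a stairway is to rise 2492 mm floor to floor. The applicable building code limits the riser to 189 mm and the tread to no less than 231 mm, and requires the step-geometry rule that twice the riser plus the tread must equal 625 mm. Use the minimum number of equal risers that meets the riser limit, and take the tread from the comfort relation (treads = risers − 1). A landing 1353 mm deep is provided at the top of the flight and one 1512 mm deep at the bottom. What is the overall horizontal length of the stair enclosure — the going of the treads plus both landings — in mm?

⌈2492/189⌉ = 14 risers.
Riser R = 2492 / 14 = 178 mm, within the 189 mm limit.
T = 625 − 2·178 = 269 mm, which satisfies the 231 mm minimum.
14 risers give 13 treads; going = 13 × 269 = 3497 mm.
Enclosure = 3497 + 1353 + 1512 = 6362 mm.

6362 mm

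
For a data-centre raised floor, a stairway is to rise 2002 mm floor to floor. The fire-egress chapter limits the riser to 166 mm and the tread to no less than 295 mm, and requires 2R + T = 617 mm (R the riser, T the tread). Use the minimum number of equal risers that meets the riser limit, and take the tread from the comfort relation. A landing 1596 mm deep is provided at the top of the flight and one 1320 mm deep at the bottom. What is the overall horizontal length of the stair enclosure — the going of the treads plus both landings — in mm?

At most 166 each: 2002/166 = 12.06, giving 13 risers.
Each riser is 2002/13 = 154 mm (≤ 166 mm).
T = 617 − 2·154 = 309 mm, which satisfies the 295 mm minimum.
Treads = 13 − 1 = 12; going = 12 × 309 = 3708 mm.
Enclosure = 3708 + 1596 + 1320 = 6624 mm.

6624 mm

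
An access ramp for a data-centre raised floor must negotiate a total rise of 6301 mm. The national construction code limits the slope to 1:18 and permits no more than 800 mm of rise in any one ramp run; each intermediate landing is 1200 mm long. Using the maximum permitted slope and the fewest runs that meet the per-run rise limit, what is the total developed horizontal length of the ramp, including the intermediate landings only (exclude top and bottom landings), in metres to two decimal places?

6301 / 800 = 7.88, so 8 ramp runs are needed. That means 7 intermediate landings.
Ramp run (horizontal) at 1:18: 6301 × 18 = 113418 mm.
7 intermediate landings contribute 7 × 1200 = 8400 mm.
Total developed length = 113418 + 8400 = 121818 mm.
= 121.82 m.

121.82 m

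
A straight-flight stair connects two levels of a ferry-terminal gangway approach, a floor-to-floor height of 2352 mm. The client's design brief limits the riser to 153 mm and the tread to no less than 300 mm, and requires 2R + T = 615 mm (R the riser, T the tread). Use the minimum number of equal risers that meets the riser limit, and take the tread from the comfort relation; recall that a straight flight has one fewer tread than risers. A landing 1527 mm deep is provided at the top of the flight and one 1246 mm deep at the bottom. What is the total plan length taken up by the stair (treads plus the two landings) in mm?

7588 mm

2352 / 153 = 15.373 → round up to 16 risers.
Riser R = 2352 / 16 = 147 mm, within the 153 mm limit.
T = 615 − 2·147 = 321 mm, which satisfies the 300 mm minimum.
16 risers give 15 treads; going = 15 × 321 = 4815 mm.
Add landings: 4815 + 1527 + 1246 = 7588 mm.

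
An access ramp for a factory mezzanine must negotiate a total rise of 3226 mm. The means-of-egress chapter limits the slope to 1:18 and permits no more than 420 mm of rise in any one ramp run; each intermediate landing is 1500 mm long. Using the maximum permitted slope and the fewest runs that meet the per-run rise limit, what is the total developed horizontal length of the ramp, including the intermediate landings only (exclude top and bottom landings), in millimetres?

3226 / 420 = 7.68, so 8 ramp runs are needed. That means 7 intermediate landings.
Horizontal run for 3226 mm of rise at 1:18 is 3226 × 18 = 58068 mm.
Intermediate landings: 7 × 1500 = 10500 mm.
Developed length = 58068 + 10500 = 68568 mm.

68568 mm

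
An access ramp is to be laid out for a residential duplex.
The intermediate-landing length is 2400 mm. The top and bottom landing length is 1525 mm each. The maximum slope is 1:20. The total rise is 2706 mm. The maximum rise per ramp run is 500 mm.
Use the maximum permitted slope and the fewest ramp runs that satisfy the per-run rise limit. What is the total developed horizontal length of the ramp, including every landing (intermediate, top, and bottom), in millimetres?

69170 mm

2706 / 500 = 5.412 → round up to 6 ramp runs. That means 5 intermediate landings.
Ramp run (horizontal) at 1:20: 2706 × 20 = 54120 mm.
5 intermediate landings contribute 5 × 2400 = 12000 mm.
Top and bottom landings: 2 × 1525 = 3050 mm.
Total = 54120 + 12000 + 3050 = 69170 mm.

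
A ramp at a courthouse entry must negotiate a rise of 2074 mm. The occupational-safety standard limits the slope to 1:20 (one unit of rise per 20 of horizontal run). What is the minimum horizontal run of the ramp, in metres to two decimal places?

Run = rise × 20 = 2074 × 20 = 41480 mm.
41480 mm = 41.48 m.

41.48 m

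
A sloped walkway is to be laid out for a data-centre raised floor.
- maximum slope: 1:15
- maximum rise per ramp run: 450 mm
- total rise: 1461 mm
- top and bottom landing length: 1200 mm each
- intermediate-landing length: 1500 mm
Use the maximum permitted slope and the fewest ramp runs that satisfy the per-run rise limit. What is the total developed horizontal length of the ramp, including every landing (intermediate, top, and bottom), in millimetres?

1461 / 450 = 3.25, so 4 ramp runs are needed. That means 3 intermediate landings.
Ramp run (horizontal) at 1:15: 1461 × 15 = 21915 mm.
3 intermediate landings contribute 3 × 1500 = 4500 mm.
Top and bottom landings: 2 × 1200 = 2400 mm.
Total = 21915 + 4500 + 2400 = 28815 mm.

28815 mm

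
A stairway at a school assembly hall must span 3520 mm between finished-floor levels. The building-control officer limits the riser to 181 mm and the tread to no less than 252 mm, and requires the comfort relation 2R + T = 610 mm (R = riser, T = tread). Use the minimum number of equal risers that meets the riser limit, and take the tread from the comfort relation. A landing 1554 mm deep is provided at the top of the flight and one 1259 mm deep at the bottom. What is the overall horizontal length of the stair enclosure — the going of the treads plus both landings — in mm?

3520 / 181 = 19.45, so 20 risers are needed.
Riser R = 3520 / 20 = 176 mm, within the 181 mm limit.
T = 610 − 2·176 = 258 mm, which satisfies the 252 mm minimum.
Treads = 20 − 1 = 19; going = 19 × 258 = 4902 mm.
Add landings: 4902 + 1554 + 1259 = 7715 mm.

7715 mm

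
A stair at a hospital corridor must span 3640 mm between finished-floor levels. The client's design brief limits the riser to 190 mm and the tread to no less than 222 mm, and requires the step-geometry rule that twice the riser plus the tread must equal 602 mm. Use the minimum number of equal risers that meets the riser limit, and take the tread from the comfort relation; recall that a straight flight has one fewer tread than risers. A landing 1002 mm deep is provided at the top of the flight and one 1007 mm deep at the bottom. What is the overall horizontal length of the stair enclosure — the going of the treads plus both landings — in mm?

⌈3640/190⌉ = 20 risers.
Each riser is 3640/20 = 182 mm (≤ 190 mm).
Tread T = 602 − 2 × 182 = 238 mm (≥ 222 mm).
Treads = 20 − 1 = 19; going = 19 × 238 = 4522 mm.
Add landings: 4522 + 1002 + 1007 = 6531 mm.

6531 mm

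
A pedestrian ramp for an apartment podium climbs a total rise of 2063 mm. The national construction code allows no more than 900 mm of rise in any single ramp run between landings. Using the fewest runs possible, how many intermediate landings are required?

2063 / 900 = 2.29, so 3 ramp runs are needed.
3 runs are separated by 2 intermediate landings.

2 intermediate landings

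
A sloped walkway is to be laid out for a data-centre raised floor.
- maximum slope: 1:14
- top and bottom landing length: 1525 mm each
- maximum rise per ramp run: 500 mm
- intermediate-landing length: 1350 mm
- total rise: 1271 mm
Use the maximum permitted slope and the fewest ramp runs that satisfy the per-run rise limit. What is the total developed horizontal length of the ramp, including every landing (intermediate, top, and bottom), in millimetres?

23544 mm

1271 / 500 = 2.542 → round up to 3 ramp runs. That means 2 intermediate landings.
Ramp run (horizontal) at 1:14: 1271 × 14 = 17794 mm.
Intermediate landings: 2 × 1350 = 2700 mm.
Top and bottom landings: 2 × 1525 = 3050 mm.
Total = 17794 + 2700 + 3050 = 23544 mm.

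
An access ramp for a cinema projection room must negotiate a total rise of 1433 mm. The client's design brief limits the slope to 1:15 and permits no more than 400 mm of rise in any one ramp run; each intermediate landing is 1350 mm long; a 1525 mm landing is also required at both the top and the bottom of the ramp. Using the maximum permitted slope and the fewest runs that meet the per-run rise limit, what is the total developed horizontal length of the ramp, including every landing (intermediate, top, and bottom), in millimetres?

⌈1433/400⌉ = 4 ramp runs. That means 3 intermediate landings.
Ramp run (horizontal) at 1:15: 1433 × 15 = 21495 mm.
Intermediate landings: 3 × 1350 = 4050 mm.
Top and bottom landings: 2 × 1525 = 3050 mm.
Total = 21495 + 4050 + 3050 = 28595 mm.

28595 mm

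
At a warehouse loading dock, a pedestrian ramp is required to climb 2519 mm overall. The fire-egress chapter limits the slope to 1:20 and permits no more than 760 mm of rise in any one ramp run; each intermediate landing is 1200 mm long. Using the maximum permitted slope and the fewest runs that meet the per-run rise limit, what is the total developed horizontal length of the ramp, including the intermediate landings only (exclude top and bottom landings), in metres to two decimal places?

2519 / 760 = 3.31, so 4 ramp runs are needed. That means 3 intermediate landings.
Ramp run (horizontal) at 1:20: 2519 × 20 = 50380 mm.
Intermediate landings: 3 × 1200 = 3600 mm.
Developed length = 50380 + 3600 = 53980 mm.
= 53.98 m.

53.98 m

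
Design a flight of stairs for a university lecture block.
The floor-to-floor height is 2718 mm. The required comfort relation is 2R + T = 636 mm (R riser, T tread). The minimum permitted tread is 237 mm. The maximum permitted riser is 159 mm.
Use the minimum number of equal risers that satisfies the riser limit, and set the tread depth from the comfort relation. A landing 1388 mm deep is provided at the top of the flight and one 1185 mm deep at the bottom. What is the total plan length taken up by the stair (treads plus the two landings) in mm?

2718 / 159 = 17.094 → round up to 18 risers.
Each riser is 2718/18 = 151 mm (≤ 159 mm).
Tread T = 636 − 2 × 151 = 334 mm (≥ 237 mm).
Going = (18 − 1) × 334 = 5678 mm.
Enclosure = 5678 + 1388 + 1185 = 8251 mm.

8251 mm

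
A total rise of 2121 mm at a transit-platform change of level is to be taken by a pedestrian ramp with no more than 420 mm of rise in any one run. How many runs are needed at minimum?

6 runs

At most 420 each: 2121/420 = 5.05, giving 6 ramp runs.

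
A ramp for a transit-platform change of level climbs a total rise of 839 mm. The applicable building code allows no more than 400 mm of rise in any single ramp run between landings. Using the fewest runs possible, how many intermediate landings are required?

2 intermediate landings

839 / 400 = 2.10, so 3 ramp runs are needed.
3 runs are separated by 2 intermediate landings.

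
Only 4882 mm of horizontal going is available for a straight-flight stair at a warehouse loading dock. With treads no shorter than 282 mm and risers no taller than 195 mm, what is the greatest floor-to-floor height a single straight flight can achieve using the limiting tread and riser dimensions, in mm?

4882 / 282 = 17.31, so 17 treads fit.
Risers = treads + 1 = 18.
Maximum height = 18 × 195 = 3510 mm.

3510 mm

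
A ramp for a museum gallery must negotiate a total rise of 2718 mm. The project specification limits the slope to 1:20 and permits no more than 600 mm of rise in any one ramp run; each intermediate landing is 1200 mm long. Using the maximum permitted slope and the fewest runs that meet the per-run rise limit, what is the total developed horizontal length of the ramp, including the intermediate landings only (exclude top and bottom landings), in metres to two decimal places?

59.16 m

⌈2718/600⌉ = 5 ramp runs. That means 4 intermediate landings.
Horizontal run for 2718 mm of rise at 1:20 is 2718 × 20 = 54360 mm.
4 intermediate landings contribute 4 × 1200 = 4800 mm.
Developed length = 54360 + 4800 = 59160 mm.
= 59.16 m.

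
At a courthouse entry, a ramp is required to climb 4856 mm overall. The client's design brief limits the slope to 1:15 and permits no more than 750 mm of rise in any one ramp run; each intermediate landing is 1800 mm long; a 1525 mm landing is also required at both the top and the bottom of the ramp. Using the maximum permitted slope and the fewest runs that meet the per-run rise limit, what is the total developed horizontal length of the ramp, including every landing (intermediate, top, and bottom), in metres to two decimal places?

86.69 m

At most 750 each: 4856/750 = 6.47, giving 7 ramp runs. That means 6 intermediate landings.
Horizontal run for 4856 mm of rise at 1:15 is 4856 × 15 = 72840 mm.
Intermediate landings: 6 × 1800 = 10800 mm.
Top and bottom landings: 2 × 1525 = 3050 mm.
Total = 72840 + 10800 + 3050 = 86690 mm.
= 86.69 m.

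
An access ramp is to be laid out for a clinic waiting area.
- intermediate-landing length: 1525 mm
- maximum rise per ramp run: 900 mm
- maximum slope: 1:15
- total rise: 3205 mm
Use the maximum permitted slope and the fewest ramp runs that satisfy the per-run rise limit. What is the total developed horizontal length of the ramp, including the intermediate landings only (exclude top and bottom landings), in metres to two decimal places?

At most 900 each: 3205/900 = 3.56, giving 4 ramp runs. That means 3 intermediate landings.
Ramp run (horizontal) at 1:15: 3205 × 15 = 48075 mm.
Intermediate landings: 3 × 1525 = 4575 mm.
Total developed length = 48075 + 4575 = 52650 mm.
= 52.65 m.

52.65 m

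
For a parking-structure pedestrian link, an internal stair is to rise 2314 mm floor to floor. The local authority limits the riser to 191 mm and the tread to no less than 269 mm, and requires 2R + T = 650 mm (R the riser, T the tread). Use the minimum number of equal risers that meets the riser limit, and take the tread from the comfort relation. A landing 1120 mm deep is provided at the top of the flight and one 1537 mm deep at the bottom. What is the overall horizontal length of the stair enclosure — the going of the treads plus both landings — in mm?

6185 mm

2314 / 191 = 12.115 → round up to 13 risers.
Each riser is 2314/13 = 178 mm (≤ 191 mm).
From 2R + T = 650: T = 650 − 356 = 294 mm.
13 risers give 12 treads; going = 12 × 294 = 3528 mm.
Add landings: 3528 + 1120 + 1537 = 6185 mm.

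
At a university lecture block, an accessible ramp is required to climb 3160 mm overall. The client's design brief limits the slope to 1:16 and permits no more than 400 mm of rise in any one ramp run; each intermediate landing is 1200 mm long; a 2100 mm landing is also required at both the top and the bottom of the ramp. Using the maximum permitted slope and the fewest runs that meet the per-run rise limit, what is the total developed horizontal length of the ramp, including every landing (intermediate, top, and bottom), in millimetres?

63160 mm

At most 400 each: 3160/400 = 7.90, giving 8 ramp runs. That means 7 intermediate landings.
Horizontal run for 3160 mm of rise at 1:16 is 3160 × 16 = 50560 mm.
Intermediate landings: 7 × 1200 = 8400 mm.
Top and bottom landings: 2 × 2100 = 4200 mm.
Total = 50560 + 8400 + 4200 = 63160 mm.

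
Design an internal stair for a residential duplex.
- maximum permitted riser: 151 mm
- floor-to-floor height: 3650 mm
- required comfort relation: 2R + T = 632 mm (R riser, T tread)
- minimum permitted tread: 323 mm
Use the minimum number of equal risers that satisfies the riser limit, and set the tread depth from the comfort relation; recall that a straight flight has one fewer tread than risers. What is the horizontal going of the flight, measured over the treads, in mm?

8160 mm

At most 151 each: 3650/151 = 24.17, giving 25 risers.
Riser R = 3650 / 25 = 146 mm, within the 151 mm limit.
T = 632 − 2·146 = 340 mm, which satisfies the 323 mm minimum.
Treads = 25 − 1 = 24; going = 24 × 340 = 8160 mm.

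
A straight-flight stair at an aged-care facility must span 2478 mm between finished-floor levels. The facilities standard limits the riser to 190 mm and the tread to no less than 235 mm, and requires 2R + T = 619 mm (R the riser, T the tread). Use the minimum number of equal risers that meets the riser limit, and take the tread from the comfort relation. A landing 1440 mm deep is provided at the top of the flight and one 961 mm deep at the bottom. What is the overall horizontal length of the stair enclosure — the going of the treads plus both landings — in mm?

2478 / 190 = 13.04, so 14 risers are needed.
Riser R = 2478 / 14 = 177 mm, within the 190 mm limit.
Tread T = 619 − 2 × 177 = 265 mm (≥ 235 mm).
14 risers give 13 treads; going = 13 × 265 = 3445 mm.
Add landings: 3445 + 1440 + 961 = 5846 mm.

5846 mm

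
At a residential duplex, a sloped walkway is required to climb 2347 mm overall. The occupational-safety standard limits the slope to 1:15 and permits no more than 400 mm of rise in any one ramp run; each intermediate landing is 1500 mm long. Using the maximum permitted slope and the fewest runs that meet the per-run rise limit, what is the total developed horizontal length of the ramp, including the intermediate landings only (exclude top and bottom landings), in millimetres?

42705 mm

2347 / 400 = 5.87, so 6 ramp runs are needed. That means 5 intermediate landings.
Horizontal run for 2347 mm of rise at 1:15 is 2347 × 15 = 35205 mm.
Intermediate landings: 5 × 1500 = 7500 mm.
Developed length = 35205 + 7500 = 42705 mm.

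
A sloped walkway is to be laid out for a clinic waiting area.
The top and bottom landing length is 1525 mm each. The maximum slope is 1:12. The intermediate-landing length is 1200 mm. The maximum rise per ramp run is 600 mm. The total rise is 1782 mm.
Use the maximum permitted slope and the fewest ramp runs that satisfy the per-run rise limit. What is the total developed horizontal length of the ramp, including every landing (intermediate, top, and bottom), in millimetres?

1782 / 600 = 2.97, so 3 ramp runs are needed. That means 2 intermediate landings.
Horizontal run for 1782 mm of rise at 1:12 is 1782 × 12 = 21384 mm.
2 intermediate landings contribute 2 × 1200 = 2400 mm.
Top and bottom landings: 2 × 1525 = 3050 mm.
Total = 21384 + 2400 + 3050 = 26834 mm.

26834 mm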